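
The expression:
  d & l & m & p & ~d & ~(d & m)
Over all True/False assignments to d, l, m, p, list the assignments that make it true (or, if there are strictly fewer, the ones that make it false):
is never true.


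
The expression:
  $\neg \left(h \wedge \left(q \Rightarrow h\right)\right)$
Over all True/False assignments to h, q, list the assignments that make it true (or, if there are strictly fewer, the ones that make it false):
is true only for:
  h=False, q=False;
  h=False, q=True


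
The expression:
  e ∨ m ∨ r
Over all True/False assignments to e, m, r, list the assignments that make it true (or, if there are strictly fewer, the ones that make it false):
is false only for:
  e=False, m=False, r=False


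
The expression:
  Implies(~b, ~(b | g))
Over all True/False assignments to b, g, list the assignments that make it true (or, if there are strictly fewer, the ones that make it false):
is false only for:
  b=False, g=True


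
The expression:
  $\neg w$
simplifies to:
$\neg w$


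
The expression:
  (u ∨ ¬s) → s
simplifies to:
s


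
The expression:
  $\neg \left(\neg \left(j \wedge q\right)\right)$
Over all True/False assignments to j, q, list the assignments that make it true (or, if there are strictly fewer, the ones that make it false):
is true only for:
  j=True, q=True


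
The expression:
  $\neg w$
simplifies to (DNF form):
$\neg w$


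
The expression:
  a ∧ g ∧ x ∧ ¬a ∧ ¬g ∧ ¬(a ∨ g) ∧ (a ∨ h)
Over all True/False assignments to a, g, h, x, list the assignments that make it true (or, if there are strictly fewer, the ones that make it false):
is never true.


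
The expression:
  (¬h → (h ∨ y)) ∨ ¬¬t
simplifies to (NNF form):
h ∨ t ∨ y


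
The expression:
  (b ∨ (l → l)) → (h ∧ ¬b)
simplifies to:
h ∧ ¬b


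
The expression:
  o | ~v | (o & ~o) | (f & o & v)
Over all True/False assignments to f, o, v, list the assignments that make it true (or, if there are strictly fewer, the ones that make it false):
is false only for:
  f=False, o=False, v=True;
  f=True, o=False, v=True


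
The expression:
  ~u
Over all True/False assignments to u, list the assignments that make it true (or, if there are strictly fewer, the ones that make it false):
is true only for:
  u=False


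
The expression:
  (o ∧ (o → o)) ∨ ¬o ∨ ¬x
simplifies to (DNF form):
True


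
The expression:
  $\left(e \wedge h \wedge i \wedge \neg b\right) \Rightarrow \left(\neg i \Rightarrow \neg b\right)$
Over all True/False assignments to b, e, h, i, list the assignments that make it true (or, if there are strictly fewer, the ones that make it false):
is always true.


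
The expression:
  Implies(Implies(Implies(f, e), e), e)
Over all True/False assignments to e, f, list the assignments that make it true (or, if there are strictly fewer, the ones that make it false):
is false only for:
  e=False, f=True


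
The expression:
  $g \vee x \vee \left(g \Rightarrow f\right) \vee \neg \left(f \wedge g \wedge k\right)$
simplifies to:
$\text{True}$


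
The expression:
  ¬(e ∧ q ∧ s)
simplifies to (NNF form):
¬e ∨ ¬q ∨ ¬s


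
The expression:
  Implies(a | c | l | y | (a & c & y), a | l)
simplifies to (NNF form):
a | l | (~c & ~y)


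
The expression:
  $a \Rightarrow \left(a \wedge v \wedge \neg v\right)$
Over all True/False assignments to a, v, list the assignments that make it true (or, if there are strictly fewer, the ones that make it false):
is true only for:
  a=False, v=False;
  a=False, v=True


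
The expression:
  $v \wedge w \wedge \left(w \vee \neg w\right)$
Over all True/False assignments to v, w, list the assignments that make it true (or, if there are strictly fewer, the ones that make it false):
is true only for:
  v=True, w=True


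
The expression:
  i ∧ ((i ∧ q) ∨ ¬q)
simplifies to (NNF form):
i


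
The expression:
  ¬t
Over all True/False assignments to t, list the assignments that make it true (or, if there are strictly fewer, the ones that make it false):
is true only for:
  t=False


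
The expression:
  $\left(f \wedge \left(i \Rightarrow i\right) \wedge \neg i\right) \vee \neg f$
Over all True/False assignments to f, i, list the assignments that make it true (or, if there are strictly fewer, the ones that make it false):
is false only for:
  f=True, i=True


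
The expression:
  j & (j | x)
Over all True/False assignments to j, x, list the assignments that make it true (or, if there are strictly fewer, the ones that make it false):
is true only for:
  j=True, x=False;
  j=True, x=True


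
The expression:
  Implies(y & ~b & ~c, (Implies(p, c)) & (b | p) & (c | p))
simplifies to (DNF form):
b | c | ~y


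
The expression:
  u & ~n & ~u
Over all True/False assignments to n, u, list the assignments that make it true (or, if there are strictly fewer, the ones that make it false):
is never true.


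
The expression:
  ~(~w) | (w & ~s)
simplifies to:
w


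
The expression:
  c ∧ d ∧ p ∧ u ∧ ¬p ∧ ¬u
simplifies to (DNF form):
False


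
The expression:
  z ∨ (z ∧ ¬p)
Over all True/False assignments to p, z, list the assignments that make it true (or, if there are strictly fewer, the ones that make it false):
is true only for:
  p=False, z=True;
  p=True, z=True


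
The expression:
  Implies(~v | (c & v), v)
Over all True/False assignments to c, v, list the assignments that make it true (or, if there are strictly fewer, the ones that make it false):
is true only for:
  c=False, v=True;
  c=True, v=True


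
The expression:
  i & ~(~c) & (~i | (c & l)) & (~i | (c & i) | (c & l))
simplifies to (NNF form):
c & i & l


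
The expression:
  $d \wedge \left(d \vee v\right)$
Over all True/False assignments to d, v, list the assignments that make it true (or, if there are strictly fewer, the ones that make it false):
is true only for:
  d=True, v=False;
  d=True, v=True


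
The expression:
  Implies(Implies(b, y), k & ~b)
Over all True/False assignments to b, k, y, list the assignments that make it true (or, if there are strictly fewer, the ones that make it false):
is true only for:
  b=False, k=True, y=False;
  b=False, k=True, y=True;
  b=True, k=False, y=False;
  b=True, k=True, y=False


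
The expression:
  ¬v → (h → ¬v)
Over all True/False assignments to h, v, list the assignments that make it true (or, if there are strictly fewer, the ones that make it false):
is always true.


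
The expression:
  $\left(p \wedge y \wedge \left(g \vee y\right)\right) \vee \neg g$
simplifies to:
$\left(p \wedge y\right) \vee \neg g$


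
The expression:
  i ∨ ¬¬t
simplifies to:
i ∨ t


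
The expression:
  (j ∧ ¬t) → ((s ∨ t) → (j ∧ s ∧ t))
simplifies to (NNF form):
t ∨ ¬j ∨ ¬s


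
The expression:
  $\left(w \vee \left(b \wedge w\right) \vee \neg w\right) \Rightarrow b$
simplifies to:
$b$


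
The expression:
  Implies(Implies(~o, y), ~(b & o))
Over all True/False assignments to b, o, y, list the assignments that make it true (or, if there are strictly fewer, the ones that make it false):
is false only for:
  b=True, o=True, y=False;
  b=True, o=True, y=True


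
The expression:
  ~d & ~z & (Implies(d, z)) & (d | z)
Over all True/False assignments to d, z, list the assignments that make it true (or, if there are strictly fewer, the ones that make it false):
is never true.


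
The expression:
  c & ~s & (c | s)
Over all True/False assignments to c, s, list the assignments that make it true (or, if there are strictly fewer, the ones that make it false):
is true only for:
  c=True, s=False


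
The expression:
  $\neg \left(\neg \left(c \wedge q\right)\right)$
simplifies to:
$c \wedge q$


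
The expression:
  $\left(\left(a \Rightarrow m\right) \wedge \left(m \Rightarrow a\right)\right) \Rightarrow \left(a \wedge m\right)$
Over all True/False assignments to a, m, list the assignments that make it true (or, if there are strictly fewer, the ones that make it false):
is false only for:
  a=False, m=False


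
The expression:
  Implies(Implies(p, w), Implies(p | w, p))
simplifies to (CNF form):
p | ~w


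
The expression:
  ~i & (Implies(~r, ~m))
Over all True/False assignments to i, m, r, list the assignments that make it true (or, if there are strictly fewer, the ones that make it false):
is true only for:
  i=False, m=False, r=False;
  i=False, m=False, r=True;
  i=False, m=True, r=True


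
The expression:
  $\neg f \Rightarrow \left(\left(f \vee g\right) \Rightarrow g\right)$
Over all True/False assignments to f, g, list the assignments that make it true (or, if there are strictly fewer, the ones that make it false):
is always true.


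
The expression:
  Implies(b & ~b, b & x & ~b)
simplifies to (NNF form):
True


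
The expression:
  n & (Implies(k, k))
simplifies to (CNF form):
n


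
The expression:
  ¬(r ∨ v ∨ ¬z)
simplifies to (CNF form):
z ∧ ¬r ∧ ¬v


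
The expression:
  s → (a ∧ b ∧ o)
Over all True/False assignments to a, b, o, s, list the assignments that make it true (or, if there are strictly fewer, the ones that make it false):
is false only for:
  a=False, b=False, o=False, s=True;
  a=False, b=False, o=True, s=True;
  a=False, b=True, o=False, s=True;
  a=False, b=True, o=True, s=True;
  a=True, b=False, o=False, s=True;
  a=True, b=False, o=True, s=True;
  a=True, b=True, o=False, s=True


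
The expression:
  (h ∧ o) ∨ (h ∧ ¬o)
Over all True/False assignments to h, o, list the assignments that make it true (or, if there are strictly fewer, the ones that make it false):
is true only for:
  h=True, o=False;
  h=True, o=True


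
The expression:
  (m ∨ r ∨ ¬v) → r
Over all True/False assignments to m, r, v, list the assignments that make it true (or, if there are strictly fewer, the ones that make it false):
is false only for:
  m=False, r=False, v=False;
  m=True, r=False, v=False;
  m=True, r=False, v=True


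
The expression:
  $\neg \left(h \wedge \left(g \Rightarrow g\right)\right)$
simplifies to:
$\neg h$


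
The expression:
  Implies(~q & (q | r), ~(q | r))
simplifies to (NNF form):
q | ~r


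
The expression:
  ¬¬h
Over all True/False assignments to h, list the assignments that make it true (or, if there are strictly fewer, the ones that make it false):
is true only for:
  h=True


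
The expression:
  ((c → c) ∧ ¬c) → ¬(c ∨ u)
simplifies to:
c ∨ ¬u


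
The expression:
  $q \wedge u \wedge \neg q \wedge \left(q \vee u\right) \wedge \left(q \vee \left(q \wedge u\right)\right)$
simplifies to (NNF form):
$\text{False}$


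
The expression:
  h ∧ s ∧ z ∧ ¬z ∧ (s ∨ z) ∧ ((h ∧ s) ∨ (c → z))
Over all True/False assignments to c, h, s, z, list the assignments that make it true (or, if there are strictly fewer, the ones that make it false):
is never true.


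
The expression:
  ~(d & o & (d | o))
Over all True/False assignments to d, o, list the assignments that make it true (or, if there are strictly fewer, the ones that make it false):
is false only for:
  d=True, o=True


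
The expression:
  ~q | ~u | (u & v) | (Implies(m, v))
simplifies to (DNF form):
v | ~m | ~q | ~u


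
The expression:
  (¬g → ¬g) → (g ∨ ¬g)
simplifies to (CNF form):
True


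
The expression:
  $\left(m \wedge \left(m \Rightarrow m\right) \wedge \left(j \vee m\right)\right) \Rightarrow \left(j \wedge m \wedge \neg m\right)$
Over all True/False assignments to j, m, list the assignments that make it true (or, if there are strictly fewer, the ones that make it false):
is true only for:
  j=False, m=False;
  j=True, m=False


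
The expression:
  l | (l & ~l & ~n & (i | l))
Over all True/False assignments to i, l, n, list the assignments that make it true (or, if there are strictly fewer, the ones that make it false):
is true only for:
  i=False, l=True, n=False;
  i=False, l=True, n=True;
  i=True, l=True, n=False;
  i=True, l=True, n=True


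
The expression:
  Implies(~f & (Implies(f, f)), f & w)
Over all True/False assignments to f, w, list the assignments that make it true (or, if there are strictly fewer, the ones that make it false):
is true only for:
  f=True, w=False;
  f=True, w=True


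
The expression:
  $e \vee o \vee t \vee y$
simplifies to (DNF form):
$e \vee o \vee t \vee y$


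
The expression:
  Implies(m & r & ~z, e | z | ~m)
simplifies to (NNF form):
e | z | ~m | ~r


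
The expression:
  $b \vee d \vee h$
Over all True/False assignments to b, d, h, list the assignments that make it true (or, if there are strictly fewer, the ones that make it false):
is false only for:
  b=False, d=False, h=False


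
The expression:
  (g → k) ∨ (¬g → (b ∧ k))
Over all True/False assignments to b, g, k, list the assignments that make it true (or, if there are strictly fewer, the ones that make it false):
is always true.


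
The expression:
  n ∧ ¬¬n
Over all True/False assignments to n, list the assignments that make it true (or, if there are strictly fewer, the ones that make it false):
is true only for:
  n=True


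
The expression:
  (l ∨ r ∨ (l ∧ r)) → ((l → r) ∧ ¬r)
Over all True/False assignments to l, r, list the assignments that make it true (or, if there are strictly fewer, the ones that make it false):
is true only for:
  l=False, r=False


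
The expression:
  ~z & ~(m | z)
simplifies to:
~m & ~z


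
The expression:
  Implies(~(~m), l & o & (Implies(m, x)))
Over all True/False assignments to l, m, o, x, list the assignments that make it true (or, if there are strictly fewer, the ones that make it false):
is false only for:
  l=False, m=True, o=False, x=False;
  l=False, m=True, o=False, x=True;
  l=False, m=True, o=True, x=False;
  l=False, m=True, o=True, x=True;
  l=True, m=True, o=False, x=False;
  l=True, m=True, o=False, x=True;
  l=True, m=True, o=True, x=False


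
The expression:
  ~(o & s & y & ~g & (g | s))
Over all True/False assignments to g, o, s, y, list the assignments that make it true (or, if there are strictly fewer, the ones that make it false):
is false only for:
  g=False, o=True, s=True, y=True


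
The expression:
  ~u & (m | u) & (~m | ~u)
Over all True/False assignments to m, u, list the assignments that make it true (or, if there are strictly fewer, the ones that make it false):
is true only for:
  m=True, u=False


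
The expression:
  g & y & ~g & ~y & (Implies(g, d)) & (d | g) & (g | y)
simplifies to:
False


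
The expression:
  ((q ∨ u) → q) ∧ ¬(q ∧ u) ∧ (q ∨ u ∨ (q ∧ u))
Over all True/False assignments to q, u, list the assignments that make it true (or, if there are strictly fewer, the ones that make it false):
is true only for:
  q=True, u=False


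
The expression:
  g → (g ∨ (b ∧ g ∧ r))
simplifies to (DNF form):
True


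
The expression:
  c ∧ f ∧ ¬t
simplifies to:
c ∧ f ∧ ¬t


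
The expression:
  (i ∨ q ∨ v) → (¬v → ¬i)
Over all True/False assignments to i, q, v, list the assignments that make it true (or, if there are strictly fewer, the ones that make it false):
is false only for:
  i=True, q=False, v=False;
  i=True, q=True, v=False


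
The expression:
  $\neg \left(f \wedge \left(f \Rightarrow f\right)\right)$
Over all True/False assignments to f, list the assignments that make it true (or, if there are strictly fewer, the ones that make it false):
is true only for:
  f=False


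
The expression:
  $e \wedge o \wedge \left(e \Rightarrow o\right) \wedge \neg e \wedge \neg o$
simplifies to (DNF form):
$\text{False}$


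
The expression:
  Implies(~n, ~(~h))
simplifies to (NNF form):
h | n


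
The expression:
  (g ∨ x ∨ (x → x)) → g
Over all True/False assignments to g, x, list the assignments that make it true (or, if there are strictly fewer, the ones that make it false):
is true only for:
  g=True, x=False;
  g=True, x=True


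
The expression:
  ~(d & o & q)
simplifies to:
~d | ~o | ~q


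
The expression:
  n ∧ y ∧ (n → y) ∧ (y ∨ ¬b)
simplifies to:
n ∧ y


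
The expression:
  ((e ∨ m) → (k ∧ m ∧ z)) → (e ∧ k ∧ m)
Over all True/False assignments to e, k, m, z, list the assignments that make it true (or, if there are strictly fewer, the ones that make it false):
is false only for:
  e=False, k=False, m=False, z=False;
  e=False, k=False, m=False, z=True;
  e=False, k=True, m=False, z=False;
  e=False, k=True, m=False, z=True;
  e=False, k=True, m=True, z=True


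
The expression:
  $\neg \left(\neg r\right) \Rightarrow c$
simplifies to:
$c \vee \neg r$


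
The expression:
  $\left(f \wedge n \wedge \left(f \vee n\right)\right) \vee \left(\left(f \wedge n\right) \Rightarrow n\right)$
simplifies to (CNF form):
$\text{True}$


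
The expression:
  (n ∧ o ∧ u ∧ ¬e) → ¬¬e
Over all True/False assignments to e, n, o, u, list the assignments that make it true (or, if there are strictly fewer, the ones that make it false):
is false only for:
  e=False, n=True, o=True, u=True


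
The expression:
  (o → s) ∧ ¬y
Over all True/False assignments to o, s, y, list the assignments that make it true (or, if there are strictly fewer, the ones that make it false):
is true only for:
  o=False, s=False, y=False;
  o=False, s=True, y=False;
  o=True, s=True, y=False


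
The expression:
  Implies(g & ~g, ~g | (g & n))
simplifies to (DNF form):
True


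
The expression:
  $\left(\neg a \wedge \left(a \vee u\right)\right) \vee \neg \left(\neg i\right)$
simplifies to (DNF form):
$i \vee \left(u \wedge \neg a\right)$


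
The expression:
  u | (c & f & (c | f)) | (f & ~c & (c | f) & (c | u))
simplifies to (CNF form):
(c | u) & (f | u)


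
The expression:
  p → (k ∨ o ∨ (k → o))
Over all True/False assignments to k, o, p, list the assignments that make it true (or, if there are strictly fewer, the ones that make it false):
is always true.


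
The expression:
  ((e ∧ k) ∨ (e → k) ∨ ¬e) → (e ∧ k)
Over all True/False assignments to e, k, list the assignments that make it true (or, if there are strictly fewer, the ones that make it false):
is true only for:
  e=True, k=False;
  e=True, k=True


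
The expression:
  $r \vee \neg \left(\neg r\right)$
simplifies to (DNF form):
$r$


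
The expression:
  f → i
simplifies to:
i ∨ ¬f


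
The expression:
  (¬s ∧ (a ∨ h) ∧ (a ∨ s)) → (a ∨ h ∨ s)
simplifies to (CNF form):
True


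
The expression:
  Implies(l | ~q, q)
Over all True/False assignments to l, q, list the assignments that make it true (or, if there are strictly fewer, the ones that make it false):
is true only for:
  l=False, q=True;
  l=True, q=True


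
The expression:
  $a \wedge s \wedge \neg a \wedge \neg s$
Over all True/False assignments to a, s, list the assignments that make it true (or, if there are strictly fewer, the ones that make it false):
is never true.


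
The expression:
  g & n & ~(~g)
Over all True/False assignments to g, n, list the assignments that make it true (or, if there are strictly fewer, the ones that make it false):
is true only for:
  g=True, n=True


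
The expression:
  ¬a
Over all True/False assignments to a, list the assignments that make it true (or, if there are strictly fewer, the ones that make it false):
is true only for:
  a=False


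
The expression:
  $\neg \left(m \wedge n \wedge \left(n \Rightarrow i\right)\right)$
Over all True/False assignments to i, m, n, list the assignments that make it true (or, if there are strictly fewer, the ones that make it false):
is false only for:
  i=True, m=True, n=True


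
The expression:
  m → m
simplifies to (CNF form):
True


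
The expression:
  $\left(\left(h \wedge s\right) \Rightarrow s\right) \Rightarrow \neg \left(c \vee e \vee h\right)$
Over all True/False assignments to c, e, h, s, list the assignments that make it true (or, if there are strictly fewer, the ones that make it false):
is true only for:
  c=False, e=False, h=False, s=False;
  c=False, e=False, h=False, s=True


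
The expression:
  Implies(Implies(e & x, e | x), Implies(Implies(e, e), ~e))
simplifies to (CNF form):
~e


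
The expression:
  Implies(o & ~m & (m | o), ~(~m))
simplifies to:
m | ~o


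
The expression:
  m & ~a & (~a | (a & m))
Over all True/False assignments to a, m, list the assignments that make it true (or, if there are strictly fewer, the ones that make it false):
is true only for:
  a=False, m=True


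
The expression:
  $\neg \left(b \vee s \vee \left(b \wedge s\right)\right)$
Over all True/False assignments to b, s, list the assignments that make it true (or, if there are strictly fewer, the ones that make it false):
is true only for:
  b=False, s=False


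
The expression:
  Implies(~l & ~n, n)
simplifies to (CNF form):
l | n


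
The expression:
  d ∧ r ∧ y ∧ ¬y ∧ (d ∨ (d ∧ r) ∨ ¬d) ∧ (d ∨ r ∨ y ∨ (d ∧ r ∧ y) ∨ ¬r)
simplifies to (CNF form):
False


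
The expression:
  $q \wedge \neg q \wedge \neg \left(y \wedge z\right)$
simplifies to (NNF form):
$\text{False}$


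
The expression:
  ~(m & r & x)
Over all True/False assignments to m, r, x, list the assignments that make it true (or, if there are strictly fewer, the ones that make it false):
is false only for:
  m=True, r=True, x=True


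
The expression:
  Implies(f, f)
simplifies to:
True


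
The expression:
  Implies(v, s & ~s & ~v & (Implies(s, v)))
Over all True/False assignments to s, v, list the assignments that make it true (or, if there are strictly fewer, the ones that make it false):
is true only for:
  s=False, v=False;
  s=True, v=False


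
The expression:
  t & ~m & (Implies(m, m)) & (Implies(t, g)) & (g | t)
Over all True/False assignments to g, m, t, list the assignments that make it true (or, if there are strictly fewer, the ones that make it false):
is true only for:
  g=True, m=False, t=True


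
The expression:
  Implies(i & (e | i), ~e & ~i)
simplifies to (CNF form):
~i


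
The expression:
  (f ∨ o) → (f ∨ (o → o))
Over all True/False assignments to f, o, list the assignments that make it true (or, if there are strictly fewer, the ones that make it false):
is always true.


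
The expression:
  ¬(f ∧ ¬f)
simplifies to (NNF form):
True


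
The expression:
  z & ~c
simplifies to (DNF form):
z & ~c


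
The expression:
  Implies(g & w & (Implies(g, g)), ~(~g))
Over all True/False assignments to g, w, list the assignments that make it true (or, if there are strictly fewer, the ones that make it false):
is always true.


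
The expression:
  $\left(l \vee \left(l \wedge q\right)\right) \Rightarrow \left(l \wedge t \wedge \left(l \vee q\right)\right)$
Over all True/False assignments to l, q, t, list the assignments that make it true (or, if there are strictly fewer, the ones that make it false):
is false only for:
  l=True, q=False, t=False;
  l=True, q=True, t=False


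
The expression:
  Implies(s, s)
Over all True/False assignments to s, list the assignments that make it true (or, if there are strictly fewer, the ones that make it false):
is always true.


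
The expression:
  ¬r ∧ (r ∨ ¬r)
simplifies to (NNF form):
¬r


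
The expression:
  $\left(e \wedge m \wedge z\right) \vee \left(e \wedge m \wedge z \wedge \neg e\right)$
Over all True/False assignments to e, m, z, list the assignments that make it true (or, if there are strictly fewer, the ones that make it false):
is true only for:
  e=True, m=True, z=True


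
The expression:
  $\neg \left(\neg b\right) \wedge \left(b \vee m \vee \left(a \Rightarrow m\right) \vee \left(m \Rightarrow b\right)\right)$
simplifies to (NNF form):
$b$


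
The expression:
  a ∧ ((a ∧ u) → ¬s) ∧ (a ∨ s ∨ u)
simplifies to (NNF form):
a ∧ (¬s ∨ ¬u)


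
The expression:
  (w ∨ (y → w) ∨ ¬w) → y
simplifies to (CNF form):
y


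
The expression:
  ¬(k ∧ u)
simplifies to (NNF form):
¬k ∨ ¬u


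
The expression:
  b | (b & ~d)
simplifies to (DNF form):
b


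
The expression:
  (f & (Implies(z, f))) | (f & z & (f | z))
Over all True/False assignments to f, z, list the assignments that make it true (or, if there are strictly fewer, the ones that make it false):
is true only for:
  f=True, z=False;
  f=True, z=True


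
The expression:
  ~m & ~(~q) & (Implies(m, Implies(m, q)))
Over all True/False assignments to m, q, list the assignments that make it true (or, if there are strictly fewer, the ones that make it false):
is true only for:
  m=False, q=True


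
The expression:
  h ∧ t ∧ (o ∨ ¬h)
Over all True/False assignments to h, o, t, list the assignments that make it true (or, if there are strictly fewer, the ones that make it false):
is true only for:
  h=True, o=True, t=True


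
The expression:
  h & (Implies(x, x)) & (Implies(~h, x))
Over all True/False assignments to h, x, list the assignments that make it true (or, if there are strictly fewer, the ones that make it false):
is true only for:
  h=True, x=False;
  h=True, x=True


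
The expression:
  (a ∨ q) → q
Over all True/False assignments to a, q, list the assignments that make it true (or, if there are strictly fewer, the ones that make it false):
is false only for:
  a=True, q=False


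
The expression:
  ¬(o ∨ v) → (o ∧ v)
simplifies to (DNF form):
o ∨ v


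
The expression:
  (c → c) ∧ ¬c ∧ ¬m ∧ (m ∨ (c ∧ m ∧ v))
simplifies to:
False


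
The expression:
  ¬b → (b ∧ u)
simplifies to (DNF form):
b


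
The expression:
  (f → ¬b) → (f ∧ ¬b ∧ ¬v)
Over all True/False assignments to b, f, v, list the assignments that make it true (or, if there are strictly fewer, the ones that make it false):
is true only for:
  b=False, f=True, v=False;
  b=True, f=True, v=False;
  b=True, f=True, v=True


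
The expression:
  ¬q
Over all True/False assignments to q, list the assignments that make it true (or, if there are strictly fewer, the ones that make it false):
is true only for:
  q=False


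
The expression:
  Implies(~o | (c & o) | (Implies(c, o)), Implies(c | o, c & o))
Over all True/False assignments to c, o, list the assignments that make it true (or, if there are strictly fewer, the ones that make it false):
is true only for:
  c=False, o=False;
  c=True, o=True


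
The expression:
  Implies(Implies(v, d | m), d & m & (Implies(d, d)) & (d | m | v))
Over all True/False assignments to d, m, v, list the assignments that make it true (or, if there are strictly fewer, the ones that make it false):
is true only for:
  d=False, m=False, v=True;
  d=True, m=True, v=False;
  d=True, m=True, v=True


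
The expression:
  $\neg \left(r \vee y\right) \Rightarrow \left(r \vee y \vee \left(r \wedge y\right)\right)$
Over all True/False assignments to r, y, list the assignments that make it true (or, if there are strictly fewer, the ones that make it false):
is false only for:
  r=False, y=False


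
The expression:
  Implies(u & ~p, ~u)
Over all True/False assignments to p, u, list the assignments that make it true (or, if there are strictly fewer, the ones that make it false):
is false only for:
  p=False, u=True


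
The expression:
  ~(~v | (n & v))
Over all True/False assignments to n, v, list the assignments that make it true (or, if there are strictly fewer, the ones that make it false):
is true only for:
  n=False, v=True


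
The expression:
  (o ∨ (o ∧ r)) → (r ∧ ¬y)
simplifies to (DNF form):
(r ∧ ¬y) ∨ ¬o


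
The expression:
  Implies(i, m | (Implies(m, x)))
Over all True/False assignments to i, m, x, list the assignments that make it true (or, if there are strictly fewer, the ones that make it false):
is always true.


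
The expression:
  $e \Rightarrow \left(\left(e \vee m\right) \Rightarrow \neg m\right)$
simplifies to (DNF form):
$\neg e \vee \neg m$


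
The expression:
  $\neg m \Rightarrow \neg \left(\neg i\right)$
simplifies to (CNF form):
$i \vee m$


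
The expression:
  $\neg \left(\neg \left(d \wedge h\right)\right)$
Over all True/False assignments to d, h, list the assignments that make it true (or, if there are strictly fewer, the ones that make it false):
is true only for:
  d=True, h=True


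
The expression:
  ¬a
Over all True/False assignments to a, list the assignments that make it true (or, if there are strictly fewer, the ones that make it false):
is true only for:
  a=False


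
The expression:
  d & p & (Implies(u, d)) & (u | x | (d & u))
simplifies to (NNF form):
d & p & (u | x)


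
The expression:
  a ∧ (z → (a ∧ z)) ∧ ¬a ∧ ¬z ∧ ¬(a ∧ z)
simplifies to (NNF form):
False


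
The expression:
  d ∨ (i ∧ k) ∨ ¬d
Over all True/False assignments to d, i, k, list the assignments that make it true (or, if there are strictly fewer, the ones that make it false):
is always true.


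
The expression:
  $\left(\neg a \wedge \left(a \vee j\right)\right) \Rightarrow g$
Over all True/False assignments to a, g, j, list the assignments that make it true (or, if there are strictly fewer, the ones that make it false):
is false only for:
  a=False, g=False, j=True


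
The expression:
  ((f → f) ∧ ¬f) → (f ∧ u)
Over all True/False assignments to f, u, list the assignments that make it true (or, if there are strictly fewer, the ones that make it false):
is true only for:
  f=True, u=False;
  f=True, u=True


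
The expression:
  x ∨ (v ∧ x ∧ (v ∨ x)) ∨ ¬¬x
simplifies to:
x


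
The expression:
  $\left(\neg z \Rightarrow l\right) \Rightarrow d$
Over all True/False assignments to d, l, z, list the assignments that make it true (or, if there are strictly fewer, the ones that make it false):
is false only for:
  d=False, l=False, z=True;
  d=False, l=True, z=False;
  d=False, l=True, z=True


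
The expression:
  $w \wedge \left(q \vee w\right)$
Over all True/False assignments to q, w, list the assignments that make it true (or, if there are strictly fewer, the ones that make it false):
is true only for:
  q=False, w=True;
  q=True, w=True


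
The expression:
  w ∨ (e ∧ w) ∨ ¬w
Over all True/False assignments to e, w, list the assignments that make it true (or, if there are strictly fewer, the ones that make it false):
is always true.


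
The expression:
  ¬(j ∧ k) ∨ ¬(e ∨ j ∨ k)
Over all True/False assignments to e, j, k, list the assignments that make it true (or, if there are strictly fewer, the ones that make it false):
is false only for:
  e=False, j=True, k=True;
  e=True, j=True, k=True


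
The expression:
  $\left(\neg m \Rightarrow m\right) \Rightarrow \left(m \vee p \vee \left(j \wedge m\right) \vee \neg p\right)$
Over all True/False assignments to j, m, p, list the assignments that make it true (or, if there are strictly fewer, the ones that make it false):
is always true.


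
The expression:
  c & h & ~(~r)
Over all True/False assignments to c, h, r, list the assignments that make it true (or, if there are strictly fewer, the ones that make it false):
is true only for:
  c=True, h=True, r=True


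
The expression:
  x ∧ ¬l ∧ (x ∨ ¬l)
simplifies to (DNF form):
x ∧ ¬l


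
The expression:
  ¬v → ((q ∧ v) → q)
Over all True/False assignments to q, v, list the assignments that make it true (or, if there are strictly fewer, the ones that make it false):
is always true.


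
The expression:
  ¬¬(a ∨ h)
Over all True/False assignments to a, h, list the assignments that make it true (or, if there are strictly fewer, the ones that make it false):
is false only for:
  a=False, h=False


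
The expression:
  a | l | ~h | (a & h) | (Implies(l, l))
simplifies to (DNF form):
True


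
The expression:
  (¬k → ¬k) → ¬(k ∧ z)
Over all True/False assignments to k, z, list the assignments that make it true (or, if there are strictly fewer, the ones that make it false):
is false only for:
  k=True, z=True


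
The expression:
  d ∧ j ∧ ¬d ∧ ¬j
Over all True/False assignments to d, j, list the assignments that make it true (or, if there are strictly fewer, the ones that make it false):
is never true.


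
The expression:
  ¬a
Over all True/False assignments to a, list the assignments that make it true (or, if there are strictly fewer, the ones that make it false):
is true only for:
  a=False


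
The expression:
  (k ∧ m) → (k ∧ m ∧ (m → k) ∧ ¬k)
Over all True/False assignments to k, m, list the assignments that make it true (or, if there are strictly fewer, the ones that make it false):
is false only for:
  k=True, m=True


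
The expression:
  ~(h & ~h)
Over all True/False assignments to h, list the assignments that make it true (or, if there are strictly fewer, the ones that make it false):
is always true.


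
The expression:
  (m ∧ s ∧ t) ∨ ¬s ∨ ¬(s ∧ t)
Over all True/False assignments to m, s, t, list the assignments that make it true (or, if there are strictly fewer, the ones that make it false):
is false only for:
  m=False, s=True, t=True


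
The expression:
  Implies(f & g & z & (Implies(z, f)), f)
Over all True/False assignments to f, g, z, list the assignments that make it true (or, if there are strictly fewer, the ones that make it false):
is always true.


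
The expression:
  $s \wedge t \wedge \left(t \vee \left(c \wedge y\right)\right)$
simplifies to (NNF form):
$s \wedge t$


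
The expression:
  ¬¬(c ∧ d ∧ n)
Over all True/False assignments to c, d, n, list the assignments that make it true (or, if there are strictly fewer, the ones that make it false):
is true only for:
  c=True, d=True, n=True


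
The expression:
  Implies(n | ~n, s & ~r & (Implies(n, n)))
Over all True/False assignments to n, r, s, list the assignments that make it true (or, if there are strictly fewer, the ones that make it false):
is true only for:
  n=False, r=False, s=True;
  n=True, r=False, s=True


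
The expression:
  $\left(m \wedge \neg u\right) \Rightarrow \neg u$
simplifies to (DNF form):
$\text{True}$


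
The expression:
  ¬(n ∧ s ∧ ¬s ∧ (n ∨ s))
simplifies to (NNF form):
True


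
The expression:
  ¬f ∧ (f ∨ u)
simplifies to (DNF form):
u ∧ ¬f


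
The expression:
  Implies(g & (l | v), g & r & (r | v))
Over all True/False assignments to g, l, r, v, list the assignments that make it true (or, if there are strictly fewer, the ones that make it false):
is false only for:
  g=True, l=False, r=False, v=True;
  g=True, l=True, r=False, v=False;
  g=True, l=True, r=False, v=True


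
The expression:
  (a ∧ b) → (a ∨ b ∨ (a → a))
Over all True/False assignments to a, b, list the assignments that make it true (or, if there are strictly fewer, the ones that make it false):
is always true.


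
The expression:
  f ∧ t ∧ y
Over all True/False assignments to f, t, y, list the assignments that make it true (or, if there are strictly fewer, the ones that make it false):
is true only for:
  f=True, t=True, y=True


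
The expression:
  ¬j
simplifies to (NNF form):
¬j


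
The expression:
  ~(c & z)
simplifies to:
~c | ~z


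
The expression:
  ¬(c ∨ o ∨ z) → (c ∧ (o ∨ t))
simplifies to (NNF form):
c ∨ o ∨ z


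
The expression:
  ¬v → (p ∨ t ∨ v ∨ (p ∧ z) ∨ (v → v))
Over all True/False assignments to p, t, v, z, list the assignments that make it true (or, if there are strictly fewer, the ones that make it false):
is always true.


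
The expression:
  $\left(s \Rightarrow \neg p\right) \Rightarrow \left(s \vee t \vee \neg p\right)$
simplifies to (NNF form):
$s \vee t \vee \neg p$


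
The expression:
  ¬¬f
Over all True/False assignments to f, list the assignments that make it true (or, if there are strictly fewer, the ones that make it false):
is true only for:
  f=True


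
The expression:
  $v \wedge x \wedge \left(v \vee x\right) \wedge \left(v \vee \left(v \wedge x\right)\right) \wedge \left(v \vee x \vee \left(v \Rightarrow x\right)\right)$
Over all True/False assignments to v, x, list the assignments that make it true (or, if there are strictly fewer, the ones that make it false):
is true only for:
  v=True, x=True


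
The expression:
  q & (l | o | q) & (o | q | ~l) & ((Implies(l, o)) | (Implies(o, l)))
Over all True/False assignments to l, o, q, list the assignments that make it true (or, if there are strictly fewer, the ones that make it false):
is true only for:
  l=False, o=False, q=True;
  l=False, o=True, q=True;
  l=True, o=False, q=True;
  l=True, o=True, q=True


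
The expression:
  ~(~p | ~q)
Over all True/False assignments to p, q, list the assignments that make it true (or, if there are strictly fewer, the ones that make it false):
is true only for:
  p=True, q=True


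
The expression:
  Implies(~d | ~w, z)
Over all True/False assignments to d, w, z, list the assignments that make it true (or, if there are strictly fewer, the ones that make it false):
is false only for:
  d=False, w=False, z=False;
  d=False, w=True, z=False;
  d=True, w=False, z=False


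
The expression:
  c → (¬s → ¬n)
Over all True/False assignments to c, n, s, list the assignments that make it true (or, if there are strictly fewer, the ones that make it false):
is false only for:
  c=True, n=True, s=False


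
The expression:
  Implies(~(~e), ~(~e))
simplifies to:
True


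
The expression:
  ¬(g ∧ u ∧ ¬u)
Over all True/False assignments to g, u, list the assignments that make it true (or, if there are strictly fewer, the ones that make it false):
is always true.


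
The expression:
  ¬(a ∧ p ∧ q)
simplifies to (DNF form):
¬a ∨ ¬p ∨ ¬q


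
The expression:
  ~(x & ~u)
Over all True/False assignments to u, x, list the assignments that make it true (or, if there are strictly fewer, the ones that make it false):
is false only for:
  u=False, x=True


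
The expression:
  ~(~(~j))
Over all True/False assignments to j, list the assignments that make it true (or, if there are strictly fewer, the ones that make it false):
is true only for:
  j=False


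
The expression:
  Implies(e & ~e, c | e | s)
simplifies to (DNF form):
True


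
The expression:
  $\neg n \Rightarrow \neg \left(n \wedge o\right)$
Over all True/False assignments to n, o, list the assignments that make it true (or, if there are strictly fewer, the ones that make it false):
is always true.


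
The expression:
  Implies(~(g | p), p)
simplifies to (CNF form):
g | p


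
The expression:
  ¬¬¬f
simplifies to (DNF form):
¬f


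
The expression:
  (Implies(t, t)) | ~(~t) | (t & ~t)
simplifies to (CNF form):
True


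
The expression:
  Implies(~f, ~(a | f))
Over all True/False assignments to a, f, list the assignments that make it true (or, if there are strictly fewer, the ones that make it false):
is false only for:
  a=True, f=False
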